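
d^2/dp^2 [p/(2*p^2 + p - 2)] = 2*(p*(4*p + 1)^2 - (6*p + 1)*(2*p^2 + p - 2))/(2*p^2 + p - 2)^3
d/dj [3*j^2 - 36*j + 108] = 6*j - 36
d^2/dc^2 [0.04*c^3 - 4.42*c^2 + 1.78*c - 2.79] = 0.24*c - 8.84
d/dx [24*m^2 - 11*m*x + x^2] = -11*m + 2*x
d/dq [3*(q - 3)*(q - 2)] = 6*q - 15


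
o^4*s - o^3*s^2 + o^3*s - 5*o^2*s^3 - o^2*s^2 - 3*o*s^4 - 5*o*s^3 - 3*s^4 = (o - 3*s)*(o + s)^2*(o*s + s)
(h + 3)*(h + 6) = h^2 + 9*h + 18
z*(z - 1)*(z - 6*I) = z^3 - z^2 - 6*I*z^2 + 6*I*z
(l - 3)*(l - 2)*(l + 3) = l^3 - 2*l^2 - 9*l + 18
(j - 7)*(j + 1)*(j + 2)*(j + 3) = j^4 - j^3 - 31*j^2 - 71*j - 42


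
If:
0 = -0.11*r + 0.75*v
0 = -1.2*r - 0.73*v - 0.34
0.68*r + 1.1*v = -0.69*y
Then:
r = -0.26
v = -0.04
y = 0.32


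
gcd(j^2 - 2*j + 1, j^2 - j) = j - 1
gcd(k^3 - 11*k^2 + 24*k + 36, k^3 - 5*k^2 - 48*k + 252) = k^2 - 12*k + 36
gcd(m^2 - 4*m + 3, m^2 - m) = m - 1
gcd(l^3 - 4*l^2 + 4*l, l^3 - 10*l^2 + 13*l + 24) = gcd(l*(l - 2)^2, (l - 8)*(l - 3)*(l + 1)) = 1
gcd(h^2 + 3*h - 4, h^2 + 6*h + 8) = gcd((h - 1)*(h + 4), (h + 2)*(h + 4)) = h + 4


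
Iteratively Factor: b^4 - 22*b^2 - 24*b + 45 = (b + 3)*(b^3 - 3*b^2 - 13*b + 15) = (b - 5)*(b + 3)*(b^2 + 2*b - 3) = (b - 5)*(b + 3)^2*(b - 1)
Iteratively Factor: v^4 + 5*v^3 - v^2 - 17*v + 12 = (v + 4)*(v^3 + v^2 - 5*v + 3) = (v - 1)*(v + 4)*(v^2 + 2*v - 3) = (v - 1)*(v + 3)*(v + 4)*(v - 1)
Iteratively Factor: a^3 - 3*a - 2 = (a - 2)*(a^2 + 2*a + 1) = (a - 2)*(a + 1)*(a + 1)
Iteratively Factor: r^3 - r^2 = (r)*(r^2 - r) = r*(r - 1)*(r)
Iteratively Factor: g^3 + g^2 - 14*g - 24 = (g + 2)*(g^2 - g - 12) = (g - 4)*(g + 2)*(g + 3)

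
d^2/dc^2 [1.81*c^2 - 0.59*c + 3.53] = 3.62000000000000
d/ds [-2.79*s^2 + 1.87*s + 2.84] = 1.87 - 5.58*s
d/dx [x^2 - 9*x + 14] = 2*x - 9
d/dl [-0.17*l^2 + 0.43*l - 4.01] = 0.43 - 0.34*l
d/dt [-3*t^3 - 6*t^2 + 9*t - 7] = -9*t^2 - 12*t + 9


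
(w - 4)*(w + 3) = w^2 - w - 12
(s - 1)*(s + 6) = s^2 + 5*s - 6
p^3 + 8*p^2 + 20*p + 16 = (p + 2)^2*(p + 4)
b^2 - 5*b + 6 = (b - 3)*(b - 2)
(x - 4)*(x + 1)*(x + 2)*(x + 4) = x^4 + 3*x^3 - 14*x^2 - 48*x - 32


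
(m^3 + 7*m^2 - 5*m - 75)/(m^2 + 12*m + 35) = (m^2 + 2*m - 15)/(m + 7)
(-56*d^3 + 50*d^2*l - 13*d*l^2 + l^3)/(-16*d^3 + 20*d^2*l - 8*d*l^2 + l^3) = (7*d - l)/(2*d - l)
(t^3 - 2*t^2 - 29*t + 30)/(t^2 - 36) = (t^2 + 4*t - 5)/(t + 6)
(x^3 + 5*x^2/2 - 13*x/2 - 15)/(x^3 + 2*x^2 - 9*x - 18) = (x - 5/2)/(x - 3)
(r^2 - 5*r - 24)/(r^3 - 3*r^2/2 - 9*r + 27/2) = 2*(r - 8)/(2*r^2 - 9*r + 9)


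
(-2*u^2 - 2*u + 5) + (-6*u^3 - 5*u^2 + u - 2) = -6*u^3 - 7*u^2 - u + 3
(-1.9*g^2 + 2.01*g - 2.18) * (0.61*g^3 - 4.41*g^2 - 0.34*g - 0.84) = -1.159*g^5 + 9.6051*g^4 - 9.5479*g^3 + 10.5264*g^2 - 0.9472*g + 1.8312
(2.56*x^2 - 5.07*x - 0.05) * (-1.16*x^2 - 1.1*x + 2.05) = -2.9696*x^4 + 3.0652*x^3 + 10.883*x^2 - 10.3385*x - 0.1025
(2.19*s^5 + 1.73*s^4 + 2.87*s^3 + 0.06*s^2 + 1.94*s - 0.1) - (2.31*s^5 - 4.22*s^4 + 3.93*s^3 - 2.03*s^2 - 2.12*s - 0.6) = -0.12*s^5 + 5.95*s^4 - 1.06*s^3 + 2.09*s^2 + 4.06*s + 0.5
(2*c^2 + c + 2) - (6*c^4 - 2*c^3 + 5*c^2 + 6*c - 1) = -6*c^4 + 2*c^3 - 3*c^2 - 5*c + 3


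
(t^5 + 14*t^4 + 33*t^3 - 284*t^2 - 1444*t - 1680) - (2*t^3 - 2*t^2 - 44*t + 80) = t^5 + 14*t^4 + 31*t^3 - 282*t^2 - 1400*t - 1760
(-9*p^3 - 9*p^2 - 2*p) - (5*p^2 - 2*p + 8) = -9*p^3 - 14*p^2 - 8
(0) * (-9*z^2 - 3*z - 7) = 0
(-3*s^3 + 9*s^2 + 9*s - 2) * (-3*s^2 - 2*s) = 9*s^5 - 21*s^4 - 45*s^3 - 12*s^2 + 4*s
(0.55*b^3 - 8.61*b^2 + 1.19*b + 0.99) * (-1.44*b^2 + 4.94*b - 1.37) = -0.792*b^5 + 15.1154*b^4 - 45.0005*b^3 + 16.2487*b^2 + 3.2603*b - 1.3563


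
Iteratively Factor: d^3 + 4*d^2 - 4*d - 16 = (d - 2)*(d^2 + 6*d + 8) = (d - 2)*(d + 2)*(d + 4)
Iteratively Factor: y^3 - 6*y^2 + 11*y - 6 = (y - 1)*(y^2 - 5*y + 6) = (y - 2)*(y - 1)*(y - 3)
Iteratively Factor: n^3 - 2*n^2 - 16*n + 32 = (n - 2)*(n^2 - 16) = (n - 4)*(n - 2)*(n + 4)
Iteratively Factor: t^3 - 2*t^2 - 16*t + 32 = (t + 4)*(t^2 - 6*t + 8) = (t - 4)*(t + 4)*(t - 2)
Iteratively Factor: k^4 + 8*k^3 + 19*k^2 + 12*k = (k + 4)*(k^3 + 4*k^2 + 3*k) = (k + 3)*(k + 4)*(k^2 + k) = k*(k + 3)*(k + 4)*(k + 1)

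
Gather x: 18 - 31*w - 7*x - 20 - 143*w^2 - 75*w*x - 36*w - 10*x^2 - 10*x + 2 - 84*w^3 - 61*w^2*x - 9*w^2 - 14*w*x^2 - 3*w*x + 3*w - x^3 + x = -84*w^3 - 152*w^2 - 64*w - x^3 + x^2*(-14*w - 10) + x*(-61*w^2 - 78*w - 16)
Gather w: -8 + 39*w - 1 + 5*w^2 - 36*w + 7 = 5*w^2 + 3*w - 2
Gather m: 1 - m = 1 - m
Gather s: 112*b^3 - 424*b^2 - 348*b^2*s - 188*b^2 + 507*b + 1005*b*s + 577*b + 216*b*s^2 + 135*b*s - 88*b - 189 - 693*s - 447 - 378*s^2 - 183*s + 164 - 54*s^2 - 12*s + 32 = 112*b^3 - 612*b^2 + 996*b + s^2*(216*b - 432) + s*(-348*b^2 + 1140*b - 888) - 440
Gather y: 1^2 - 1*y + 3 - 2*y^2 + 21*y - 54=-2*y^2 + 20*y - 50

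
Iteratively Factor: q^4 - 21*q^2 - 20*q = (q - 5)*(q^3 + 5*q^2 + 4*q) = (q - 5)*(q + 4)*(q^2 + q) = (q - 5)*(q + 1)*(q + 4)*(q)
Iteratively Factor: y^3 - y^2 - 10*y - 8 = (y + 1)*(y^2 - 2*y - 8) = (y - 4)*(y + 1)*(y + 2)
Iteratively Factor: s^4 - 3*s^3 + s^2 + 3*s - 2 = (s - 2)*(s^3 - s^2 - s + 1) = (s - 2)*(s - 1)*(s^2 - 1) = (s - 2)*(s - 1)^2*(s + 1)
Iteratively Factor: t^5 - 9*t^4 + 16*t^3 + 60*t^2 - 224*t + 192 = (t + 3)*(t^4 - 12*t^3 + 52*t^2 - 96*t + 64) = (t - 4)*(t + 3)*(t^3 - 8*t^2 + 20*t - 16) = (t - 4)*(t - 2)*(t + 3)*(t^2 - 6*t + 8) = (t - 4)^2*(t - 2)*(t + 3)*(t - 2)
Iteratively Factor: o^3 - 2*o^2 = (o - 2)*(o^2) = o*(o - 2)*(o)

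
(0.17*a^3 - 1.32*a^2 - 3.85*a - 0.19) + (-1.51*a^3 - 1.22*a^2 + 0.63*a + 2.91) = -1.34*a^3 - 2.54*a^2 - 3.22*a + 2.72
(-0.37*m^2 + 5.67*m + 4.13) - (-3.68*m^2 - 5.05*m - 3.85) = 3.31*m^2 + 10.72*m + 7.98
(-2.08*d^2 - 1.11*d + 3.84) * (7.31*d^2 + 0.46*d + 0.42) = -15.2048*d^4 - 9.0709*d^3 + 26.6862*d^2 + 1.3002*d + 1.6128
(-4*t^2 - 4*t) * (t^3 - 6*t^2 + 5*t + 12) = -4*t^5 + 20*t^4 + 4*t^3 - 68*t^2 - 48*t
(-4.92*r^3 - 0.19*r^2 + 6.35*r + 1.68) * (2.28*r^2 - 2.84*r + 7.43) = -11.2176*r^5 + 13.5396*r^4 - 21.538*r^3 - 15.6153*r^2 + 42.4093*r + 12.4824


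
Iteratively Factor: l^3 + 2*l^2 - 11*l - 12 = (l + 1)*(l^2 + l - 12) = (l + 1)*(l + 4)*(l - 3)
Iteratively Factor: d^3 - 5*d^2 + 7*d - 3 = (d - 3)*(d^2 - 2*d + 1) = (d - 3)*(d - 1)*(d - 1)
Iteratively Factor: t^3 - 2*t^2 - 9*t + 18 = (t - 3)*(t^2 + t - 6) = (t - 3)*(t - 2)*(t + 3)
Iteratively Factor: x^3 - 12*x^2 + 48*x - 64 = (x - 4)*(x^2 - 8*x + 16) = (x - 4)^2*(x - 4)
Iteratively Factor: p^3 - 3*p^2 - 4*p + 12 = (p - 2)*(p^2 - p - 6) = (p - 2)*(p + 2)*(p - 3)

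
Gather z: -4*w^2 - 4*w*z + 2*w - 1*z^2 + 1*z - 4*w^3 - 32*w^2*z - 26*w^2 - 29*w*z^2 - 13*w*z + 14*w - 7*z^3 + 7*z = -4*w^3 - 30*w^2 + 16*w - 7*z^3 + z^2*(-29*w - 1) + z*(-32*w^2 - 17*w + 8)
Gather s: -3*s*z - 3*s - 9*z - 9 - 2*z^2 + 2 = s*(-3*z - 3) - 2*z^2 - 9*z - 7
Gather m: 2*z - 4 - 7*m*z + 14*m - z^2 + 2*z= m*(14 - 7*z) - z^2 + 4*z - 4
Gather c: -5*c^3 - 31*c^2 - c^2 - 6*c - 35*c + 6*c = -5*c^3 - 32*c^2 - 35*c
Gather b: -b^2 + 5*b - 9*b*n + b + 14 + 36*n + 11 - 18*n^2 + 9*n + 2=-b^2 + b*(6 - 9*n) - 18*n^2 + 45*n + 27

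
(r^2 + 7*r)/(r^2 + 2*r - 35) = r/(r - 5)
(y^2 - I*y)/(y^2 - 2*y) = (y - I)/(y - 2)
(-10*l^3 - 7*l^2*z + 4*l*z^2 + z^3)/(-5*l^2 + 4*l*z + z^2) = (-2*l^2 - l*z + z^2)/(-l + z)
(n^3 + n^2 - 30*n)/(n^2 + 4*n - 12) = n*(n - 5)/(n - 2)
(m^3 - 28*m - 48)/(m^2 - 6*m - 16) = (m^2 - 2*m - 24)/(m - 8)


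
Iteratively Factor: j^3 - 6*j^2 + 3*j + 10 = (j - 5)*(j^2 - j - 2) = (j - 5)*(j + 1)*(j - 2)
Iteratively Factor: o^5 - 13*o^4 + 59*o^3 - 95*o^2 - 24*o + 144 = (o - 4)*(o^4 - 9*o^3 + 23*o^2 - 3*o - 36) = (o - 4)*(o + 1)*(o^3 - 10*o^2 + 33*o - 36) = (o - 4)*(o - 3)*(o + 1)*(o^2 - 7*o + 12) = (o - 4)*(o - 3)^2*(o + 1)*(o - 4)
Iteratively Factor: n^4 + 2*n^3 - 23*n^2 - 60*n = (n)*(n^3 + 2*n^2 - 23*n - 60) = n*(n - 5)*(n^2 + 7*n + 12) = n*(n - 5)*(n + 3)*(n + 4)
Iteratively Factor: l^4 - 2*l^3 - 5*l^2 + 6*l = (l)*(l^3 - 2*l^2 - 5*l + 6) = l*(l - 1)*(l^2 - l - 6) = l*(l - 3)*(l - 1)*(l + 2)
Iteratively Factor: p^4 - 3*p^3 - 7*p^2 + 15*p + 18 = (p + 1)*(p^3 - 4*p^2 - 3*p + 18) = (p - 3)*(p + 1)*(p^2 - p - 6) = (p - 3)*(p + 1)*(p + 2)*(p - 3)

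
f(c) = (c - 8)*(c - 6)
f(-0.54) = 55.85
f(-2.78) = 94.65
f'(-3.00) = -20.00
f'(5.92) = -2.16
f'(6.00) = -2.00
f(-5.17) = 147.11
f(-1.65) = 73.82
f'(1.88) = -10.24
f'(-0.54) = -15.08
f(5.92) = 0.17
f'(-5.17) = -24.34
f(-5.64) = 158.77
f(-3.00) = 99.00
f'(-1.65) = -17.30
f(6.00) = 0.00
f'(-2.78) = -19.56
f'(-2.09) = -18.18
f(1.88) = 25.21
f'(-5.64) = -25.28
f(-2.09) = 81.63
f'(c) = 2*c - 14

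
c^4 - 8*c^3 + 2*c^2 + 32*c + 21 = (c - 7)*(c - 3)*(c + 1)^2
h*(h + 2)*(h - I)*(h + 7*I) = h^4 + 2*h^3 + 6*I*h^3 + 7*h^2 + 12*I*h^2 + 14*h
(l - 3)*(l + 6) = l^2 + 3*l - 18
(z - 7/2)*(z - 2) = z^2 - 11*z/2 + 7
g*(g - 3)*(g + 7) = g^3 + 4*g^2 - 21*g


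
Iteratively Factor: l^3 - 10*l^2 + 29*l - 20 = (l - 1)*(l^2 - 9*l + 20) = (l - 4)*(l - 1)*(l - 5)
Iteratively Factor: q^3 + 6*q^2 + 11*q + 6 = (q + 2)*(q^2 + 4*q + 3) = (q + 2)*(q + 3)*(q + 1)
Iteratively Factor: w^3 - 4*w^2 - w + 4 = (w - 4)*(w^2 - 1) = (w - 4)*(w - 1)*(w + 1)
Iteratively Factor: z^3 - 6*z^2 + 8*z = (z - 4)*(z^2 - 2*z) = (z - 4)*(z - 2)*(z)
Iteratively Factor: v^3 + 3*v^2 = (v + 3)*(v^2) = v*(v + 3)*(v)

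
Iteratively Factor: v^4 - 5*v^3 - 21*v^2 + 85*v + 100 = (v - 5)*(v^3 - 21*v - 20) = (v - 5)*(v + 4)*(v^2 - 4*v - 5) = (v - 5)^2*(v + 4)*(v + 1)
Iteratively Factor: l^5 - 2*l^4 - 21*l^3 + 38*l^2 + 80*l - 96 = (l - 4)*(l^4 + 2*l^3 - 13*l^2 - 14*l + 24) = (l - 4)*(l + 4)*(l^3 - 2*l^2 - 5*l + 6) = (l - 4)*(l + 2)*(l + 4)*(l^2 - 4*l + 3) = (l - 4)*(l - 1)*(l + 2)*(l + 4)*(l - 3)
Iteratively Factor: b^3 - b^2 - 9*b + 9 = (b - 1)*(b^2 - 9) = (b - 1)*(b + 3)*(b - 3)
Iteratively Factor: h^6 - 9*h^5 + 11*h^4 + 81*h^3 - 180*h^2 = (h + 3)*(h^5 - 12*h^4 + 47*h^3 - 60*h^2) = h*(h + 3)*(h^4 - 12*h^3 + 47*h^2 - 60*h) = h*(h - 3)*(h + 3)*(h^3 - 9*h^2 + 20*h) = h*(h - 5)*(h - 3)*(h + 3)*(h^2 - 4*h) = h*(h - 5)*(h - 4)*(h - 3)*(h + 3)*(h)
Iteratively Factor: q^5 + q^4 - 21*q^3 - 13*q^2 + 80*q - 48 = (q - 1)*(q^4 + 2*q^3 - 19*q^2 - 32*q + 48) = (q - 1)*(q + 3)*(q^3 - q^2 - 16*q + 16) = (q - 1)*(q + 3)*(q + 4)*(q^2 - 5*q + 4) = (q - 1)^2*(q + 3)*(q + 4)*(q - 4)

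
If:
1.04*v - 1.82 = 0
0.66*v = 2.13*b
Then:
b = 0.54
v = 1.75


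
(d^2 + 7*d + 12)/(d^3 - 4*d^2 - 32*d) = (d + 3)/(d*(d - 8))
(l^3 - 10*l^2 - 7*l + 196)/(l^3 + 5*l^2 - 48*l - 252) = (l^2 - 3*l - 28)/(l^2 + 12*l + 36)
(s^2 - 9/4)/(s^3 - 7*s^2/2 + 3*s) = (s + 3/2)/(s*(s - 2))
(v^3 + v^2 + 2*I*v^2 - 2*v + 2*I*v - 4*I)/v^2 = v + 1 + 2*I - 2/v + 2*I/v - 4*I/v^2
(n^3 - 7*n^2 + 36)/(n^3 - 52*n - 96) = (n^2 - 9*n + 18)/(n^2 - 2*n - 48)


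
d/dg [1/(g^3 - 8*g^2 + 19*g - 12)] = (-3*g^2 + 16*g - 19)/(g^3 - 8*g^2 + 19*g - 12)^2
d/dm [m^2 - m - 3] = 2*m - 1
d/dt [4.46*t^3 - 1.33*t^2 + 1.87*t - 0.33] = 13.38*t^2 - 2.66*t + 1.87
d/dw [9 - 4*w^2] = -8*w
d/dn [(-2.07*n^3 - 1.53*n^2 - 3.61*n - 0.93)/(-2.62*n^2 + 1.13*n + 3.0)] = (5.4234*n^4 - 4.6782*n^3 - 29.8171*n^2 - 14.0532*n - 9.7791)/(6.8644*n^4 - 5.9212*n^3 - 14.4431*n^2 + 6.78*n + 9.0)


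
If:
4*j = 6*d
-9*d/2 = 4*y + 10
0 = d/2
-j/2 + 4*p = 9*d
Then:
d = 0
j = 0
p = 0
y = -5/2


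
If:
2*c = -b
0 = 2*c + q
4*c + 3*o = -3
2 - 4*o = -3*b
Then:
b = -18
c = 9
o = -13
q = -18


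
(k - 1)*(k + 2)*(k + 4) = k^3 + 5*k^2 + 2*k - 8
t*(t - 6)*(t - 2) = t^3 - 8*t^2 + 12*t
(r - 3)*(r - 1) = r^2 - 4*r + 3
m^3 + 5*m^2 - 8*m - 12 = (m - 2)*(m + 1)*(m + 6)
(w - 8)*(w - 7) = w^2 - 15*w + 56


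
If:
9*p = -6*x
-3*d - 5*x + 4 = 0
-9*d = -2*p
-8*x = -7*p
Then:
No Solution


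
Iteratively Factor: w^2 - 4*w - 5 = (w + 1)*(w - 5)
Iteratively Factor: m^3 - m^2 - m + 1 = (m + 1)*(m^2 - 2*m + 1) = (m - 1)*(m + 1)*(m - 1)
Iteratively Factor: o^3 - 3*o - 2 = (o - 2)*(o^2 + 2*o + 1) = (o - 2)*(o + 1)*(o + 1)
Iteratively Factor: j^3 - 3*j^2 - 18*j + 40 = (j - 5)*(j^2 + 2*j - 8) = (j - 5)*(j - 2)*(j + 4)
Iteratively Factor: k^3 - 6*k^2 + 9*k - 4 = (k - 1)*(k^2 - 5*k + 4) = (k - 1)^2*(k - 4)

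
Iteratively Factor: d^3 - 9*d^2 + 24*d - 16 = (d - 4)*(d^2 - 5*d + 4) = (d - 4)^2*(d - 1)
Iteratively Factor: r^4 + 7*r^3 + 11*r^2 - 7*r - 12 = (r + 3)*(r^3 + 4*r^2 - r - 4) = (r + 1)*(r + 3)*(r^2 + 3*r - 4) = (r - 1)*(r + 1)*(r + 3)*(r + 4)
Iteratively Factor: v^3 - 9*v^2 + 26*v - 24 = (v - 2)*(v^2 - 7*v + 12) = (v - 4)*(v - 2)*(v - 3)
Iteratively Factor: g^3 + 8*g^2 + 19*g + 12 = (g + 1)*(g^2 + 7*g + 12) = (g + 1)*(g + 3)*(g + 4)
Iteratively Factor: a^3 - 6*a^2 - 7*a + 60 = (a - 5)*(a^2 - a - 12) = (a - 5)*(a + 3)*(a - 4)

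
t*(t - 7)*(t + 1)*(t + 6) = t^4 - 43*t^2 - 42*t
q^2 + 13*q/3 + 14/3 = (q + 2)*(q + 7/3)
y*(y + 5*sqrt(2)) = y^2 + 5*sqrt(2)*y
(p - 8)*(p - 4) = p^2 - 12*p + 32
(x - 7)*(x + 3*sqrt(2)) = x^2 - 7*x + 3*sqrt(2)*x - 21*sqrt(2)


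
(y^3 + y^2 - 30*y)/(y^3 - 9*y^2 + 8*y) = (y^2 + y - 30)/(y^2 - 9*y + 8)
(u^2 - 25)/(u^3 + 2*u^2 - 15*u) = (u - 5)/(u*(u - 3))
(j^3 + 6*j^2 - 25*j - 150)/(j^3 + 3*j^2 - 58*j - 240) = (j - 5)/(j - 8)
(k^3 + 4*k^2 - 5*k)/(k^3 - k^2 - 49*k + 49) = k*(k + 5)/(k^2 - 49)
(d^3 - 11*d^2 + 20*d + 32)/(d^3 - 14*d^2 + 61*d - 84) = (d^2 - 7*d - 8)/(d^2 - 10*d + 21)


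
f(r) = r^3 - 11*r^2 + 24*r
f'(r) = 3*r^2 - 22*r + 24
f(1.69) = 13.97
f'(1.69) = -4.61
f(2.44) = 7.60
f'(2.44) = -11.82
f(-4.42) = -407.33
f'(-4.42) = 179.85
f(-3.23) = -225.98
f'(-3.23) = 126.36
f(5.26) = -32.57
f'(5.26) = -8.72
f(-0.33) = -9.15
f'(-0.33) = 31.59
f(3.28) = -4.33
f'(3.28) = -15.88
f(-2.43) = -137.62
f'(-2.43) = 95.17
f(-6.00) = -756.00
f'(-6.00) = 264.00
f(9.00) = 54.00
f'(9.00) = 69.00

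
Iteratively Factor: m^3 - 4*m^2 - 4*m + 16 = (m - 2)*(m^2 - 2*m - 8) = (m - 4)*(m - 2)*(m + 2)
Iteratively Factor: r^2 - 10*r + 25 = (r - 5)*(r - 5)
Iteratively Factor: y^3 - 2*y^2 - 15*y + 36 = (y + 4)*(y^2 - 6*y + 9) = (y - 3)*(y + 4)*(y - 3)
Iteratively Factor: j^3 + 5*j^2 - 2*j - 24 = (j + 3)*(j^2 + 2*j - 8) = (j + 3)*(j + 4)*(j - 2)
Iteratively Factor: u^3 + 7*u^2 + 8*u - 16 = (u + 4)*(u^2 + 3*u - 4) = (u - 1)*(u + 4)*(u + 4)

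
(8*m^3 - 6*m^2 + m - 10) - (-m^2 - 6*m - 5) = 8*m^3 - 5*m^2 + 7*m - 5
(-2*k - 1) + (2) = 1 - 2*k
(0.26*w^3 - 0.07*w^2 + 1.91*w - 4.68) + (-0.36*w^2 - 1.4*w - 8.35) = 0.26*w^3 - 0.43*w^2 + 0.51*w - 13.03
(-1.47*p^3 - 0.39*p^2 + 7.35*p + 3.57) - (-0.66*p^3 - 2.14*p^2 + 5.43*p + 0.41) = -0.81*p^3 + 1.75*p^2 + 1.92*p + 3.16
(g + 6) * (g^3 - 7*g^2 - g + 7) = g^4 - g^3 - 43*g^2 + g + 42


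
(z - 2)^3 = z^3 - 6*z^2 + 12*z - 8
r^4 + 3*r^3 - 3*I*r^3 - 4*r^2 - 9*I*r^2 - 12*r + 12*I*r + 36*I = (r - 2)*(r + 2)*(r + 3)*(r - 3*I)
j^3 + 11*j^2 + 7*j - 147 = (j - 3)*(j + 7)^2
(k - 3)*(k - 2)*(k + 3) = k^3 - 2*k^2 - 9*k + 18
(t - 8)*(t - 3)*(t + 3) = t^3 - 8*t^2 - 9*t + 72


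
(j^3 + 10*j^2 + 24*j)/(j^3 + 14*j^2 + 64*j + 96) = j/(j + 4)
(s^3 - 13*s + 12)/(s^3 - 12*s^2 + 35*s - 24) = (s + 4)/(s - 8)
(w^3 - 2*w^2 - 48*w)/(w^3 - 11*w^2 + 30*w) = (w^2 - 2*w - 48)/(w^2 - 11*w + 30)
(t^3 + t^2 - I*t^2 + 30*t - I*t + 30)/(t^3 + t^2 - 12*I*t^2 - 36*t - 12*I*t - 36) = (t + 5*I)/(t - 6*I)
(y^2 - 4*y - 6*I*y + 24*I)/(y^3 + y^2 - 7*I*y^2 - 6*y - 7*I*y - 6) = (y - 4)/(y^2 + y*(1 - I) - I)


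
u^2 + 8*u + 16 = (u + 4)^2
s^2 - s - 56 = (s - 8)*(s + 7)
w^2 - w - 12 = (w - 4)*(w + 3)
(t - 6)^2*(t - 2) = t^3 - 14*t^2 + 60*t - 72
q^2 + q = q*(q + 1)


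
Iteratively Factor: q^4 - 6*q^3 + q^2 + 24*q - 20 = (q - 2)*(q^3 - 4*q^2 - 7*q + 10) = (q - 5)*(q - 2)*(q^2 + q - 2) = (q - 5)*(q - 2)*(q - 1)*(q + 2)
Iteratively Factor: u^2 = (u)*(u)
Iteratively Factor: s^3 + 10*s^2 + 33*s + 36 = (s + 4)*(s^2 + 6*s + 9) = (s + 3)*(s + 4)*(s + 3)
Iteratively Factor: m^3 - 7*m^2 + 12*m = (m - 4)*(m^2 - 3*m) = m*(m - 4)*(m - 3)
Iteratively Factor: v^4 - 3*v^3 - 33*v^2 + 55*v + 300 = (v - 5)*(v^3 + 2*v^2 - 23*v - 60) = (v - 5)*(v + 3)*(v^2 - v - 20) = (v - 5)^2*(v + 3)*(v + 4)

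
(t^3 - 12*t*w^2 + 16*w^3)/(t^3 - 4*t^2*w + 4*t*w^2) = (t + 4*w)/t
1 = 1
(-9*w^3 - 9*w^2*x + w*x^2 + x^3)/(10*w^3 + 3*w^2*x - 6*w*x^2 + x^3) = (-9*w^2 + x^2)/(10*w^2 - 7*w*x + x^2)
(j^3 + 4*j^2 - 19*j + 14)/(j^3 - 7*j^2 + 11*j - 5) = (j^2 + 5*j - 14)/(j^2 - 6*j + 5)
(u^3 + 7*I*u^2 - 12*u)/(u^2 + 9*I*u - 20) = u*(u + 3*I)/(u + 5*I)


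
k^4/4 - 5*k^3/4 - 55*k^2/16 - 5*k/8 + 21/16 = (k/4 + 1/4)*(k - 7)*(k - 1/2)*(k + 3/2)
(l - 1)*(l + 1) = l^2 - 1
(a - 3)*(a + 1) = a^2 - 2*a - 3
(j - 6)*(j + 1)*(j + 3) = j^3 - 2*j^2 - 21*j - 18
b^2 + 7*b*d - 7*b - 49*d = (b - 7)*(b + 7*d)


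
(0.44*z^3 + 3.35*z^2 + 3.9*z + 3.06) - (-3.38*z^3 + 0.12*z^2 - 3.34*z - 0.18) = 3.82*z^3 + 3.23*z^2 + 7.24*z + 3.24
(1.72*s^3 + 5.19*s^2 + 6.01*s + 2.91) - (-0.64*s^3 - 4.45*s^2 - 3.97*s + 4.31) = 2.36*s^3 + 9.64*s^2 + 9.98*s - 1.4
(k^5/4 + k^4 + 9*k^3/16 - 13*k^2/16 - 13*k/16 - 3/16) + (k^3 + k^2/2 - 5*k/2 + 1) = k^5/4 + k^4 + 25*k^3/16 - 5*k^2/16 - 53*k/16 + 13/16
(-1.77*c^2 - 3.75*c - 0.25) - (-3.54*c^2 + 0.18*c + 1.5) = 1.77*c^2 - 3.93*c - 1.75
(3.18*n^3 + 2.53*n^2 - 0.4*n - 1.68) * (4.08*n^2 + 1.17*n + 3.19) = 12.9744*n^5 + 14.043*n^4 + 11.4723*n^3 + 0.748299999999999*n^2 - 3.2416*n - 5.3592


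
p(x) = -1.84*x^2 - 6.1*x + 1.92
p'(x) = -3.68*x - 6.1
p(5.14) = -78.05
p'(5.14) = -25.02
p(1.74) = -14.26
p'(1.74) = -12.50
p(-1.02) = 6.23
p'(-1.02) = -2.35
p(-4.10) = -4.00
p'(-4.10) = 8.99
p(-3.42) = 1.26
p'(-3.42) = 6.49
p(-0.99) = 6.16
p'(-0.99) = -2.46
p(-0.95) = 6.05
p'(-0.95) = -2.60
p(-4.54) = -8.31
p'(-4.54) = 10.61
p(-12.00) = -189.84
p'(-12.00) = 38.06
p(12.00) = -336.24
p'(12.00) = -50.26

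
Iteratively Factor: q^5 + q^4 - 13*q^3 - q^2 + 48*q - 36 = (q - 2)*(q^4 + 3*q^3 - 7*q^2 - 15*q + 18) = (q - 2)*(q + 3)*(q^3 - 7*q + 6) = (q - 2)^2*(q + 3)*(q^2 + 2*q - 3) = (q - 2)^2*(q - 1)*(q + 3)*(q + 3)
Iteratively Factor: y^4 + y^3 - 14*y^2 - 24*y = (y + 2)*(y^3 - y^2 - 12*y) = (y - 4)*(y + 2)*(y^2 + 3*y) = (y - 4)*(y + 2)*(y + 3)*(y)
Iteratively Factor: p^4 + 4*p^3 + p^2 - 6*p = (p + 2)*(p^3 + 2*p^2 - 3*p) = (p - 1)*(p + 2)*(p^2 + 3*p) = p*(p - 1)*(p + 2)*(p + 3)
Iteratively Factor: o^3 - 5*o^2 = (o)*(o^2 - 5*o) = o^2*(o - 5)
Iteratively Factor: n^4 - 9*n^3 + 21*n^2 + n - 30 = (n - 5)*(n^3 - 4*n^2 + n + 6) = (n - 5)*(n - 2)*(n^2 - 2*n - 3) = (n - 5)*(n - 3)*(n - 2)*(n + 1)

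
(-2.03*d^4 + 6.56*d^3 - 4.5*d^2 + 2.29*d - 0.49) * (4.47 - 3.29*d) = 6.6787*d^5 - 30.6565*d^4 + 44.1282*d^3 - 27.6491*d^2 + 11.8484*d - 2.1903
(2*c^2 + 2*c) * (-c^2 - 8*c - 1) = -2*c^4 - 18*c^3 - 18*c^2 - 2*c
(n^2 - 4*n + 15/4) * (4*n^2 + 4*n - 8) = 4*n^4 - 12*n^3 - 9*n^2 + 47*n - 30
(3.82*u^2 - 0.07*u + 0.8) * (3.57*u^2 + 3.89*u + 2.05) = 13.6374*u^4 + 14.6099*u^3 + 10.4147*u^2 + 2.9685*u + 1.64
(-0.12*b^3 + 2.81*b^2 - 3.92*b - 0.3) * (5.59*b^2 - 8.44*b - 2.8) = -0.6708*b^5 + 16.7207*b^4 - 45.2932*b^3 + 23.5398*b^2 + 13.508*b + 0.84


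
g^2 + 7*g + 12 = (g + 3)*(g + 4)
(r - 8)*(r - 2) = r^2 - 10*r + 16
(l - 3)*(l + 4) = l^2 + l - 12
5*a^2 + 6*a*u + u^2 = (a + u)*(5*a + u)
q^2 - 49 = (q - 7)*(q + 7)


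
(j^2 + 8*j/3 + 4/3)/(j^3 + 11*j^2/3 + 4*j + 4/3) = 1/(j + 1)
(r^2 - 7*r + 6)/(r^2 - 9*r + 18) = (r - 1)/(r - 3)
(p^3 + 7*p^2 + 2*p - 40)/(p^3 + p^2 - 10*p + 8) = (p + 5)/(p - 1)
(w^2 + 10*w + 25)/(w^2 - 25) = (w + 5)/(w - 5)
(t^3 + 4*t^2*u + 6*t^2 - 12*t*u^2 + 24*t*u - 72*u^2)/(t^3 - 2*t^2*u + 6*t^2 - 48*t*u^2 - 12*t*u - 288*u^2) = (t - 2*u)/(t - 8*u)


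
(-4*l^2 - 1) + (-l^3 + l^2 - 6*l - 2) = -l^3 - 3*l^2 - 6*l - 3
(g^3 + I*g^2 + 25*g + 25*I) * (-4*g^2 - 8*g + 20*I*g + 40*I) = -4*g^5 - 8*g^4 + 16*I*g^4 - 120*g^3 + 32*I*g^3 - 240*g^2 + 400*I*g^2 - 500*g + 800*I*g - 1000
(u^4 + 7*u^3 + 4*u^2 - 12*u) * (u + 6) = u^5 + 13*u^4 + 46*u^3 + 12*u^2 - 72*u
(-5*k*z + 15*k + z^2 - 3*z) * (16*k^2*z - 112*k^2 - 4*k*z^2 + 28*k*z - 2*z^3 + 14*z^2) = -80*k^3*z^2 + 800*k^3*z - 1680*k^3 + 36*k^2*z^3 - 360*k^2*z^2 + 756*k^2*z + 6*k*z^4 - 60*k*z^3 + 126*k*z^2 - 2*z^5 + 20*z^4 - 42*z^3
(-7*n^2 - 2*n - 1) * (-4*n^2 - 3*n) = 28*n^4 + 29*n^3 + 10*n^2 + 3*n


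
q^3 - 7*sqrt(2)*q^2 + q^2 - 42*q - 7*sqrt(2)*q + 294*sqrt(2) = (q - 6)*(q + 7)*(q - 7*sqrt(2))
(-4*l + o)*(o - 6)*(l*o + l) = -4*l^2*o^2 + 20*l^2*o + 24*l^2 + l*o^3 - 5*l*o^2 - 6*l*o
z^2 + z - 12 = (z - 3)*(z + 4)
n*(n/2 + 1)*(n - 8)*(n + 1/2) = n^4/2 - 11*n^3/4 - 19*n^2/2 - 4*n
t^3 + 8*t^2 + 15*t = t*(t + 3)*(t + 5)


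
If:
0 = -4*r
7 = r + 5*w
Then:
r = 0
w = 7/5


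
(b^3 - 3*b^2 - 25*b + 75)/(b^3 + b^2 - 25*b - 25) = (b - 3)/(b + 1)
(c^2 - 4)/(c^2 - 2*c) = (c + 2)/c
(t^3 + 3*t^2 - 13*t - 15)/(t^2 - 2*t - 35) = (t^2 - 2*t - 3)/(t - 7)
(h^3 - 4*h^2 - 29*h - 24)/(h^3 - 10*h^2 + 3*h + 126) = (h^2 - 7*h - 8)/(h^2 - 13*h + 42)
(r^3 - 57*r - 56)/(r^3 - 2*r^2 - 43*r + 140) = (r^2 - 7*r - 8)/(r^2 - 9*r + 20)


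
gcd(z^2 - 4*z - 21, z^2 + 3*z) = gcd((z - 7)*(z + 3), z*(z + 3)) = z + 3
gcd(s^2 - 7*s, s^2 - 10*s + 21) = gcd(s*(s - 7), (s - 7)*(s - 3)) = s - 7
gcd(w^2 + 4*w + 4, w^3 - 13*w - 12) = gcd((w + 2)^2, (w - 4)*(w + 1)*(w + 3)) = 1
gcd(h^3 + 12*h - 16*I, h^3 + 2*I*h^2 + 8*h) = h^2 + 2*I*h + 8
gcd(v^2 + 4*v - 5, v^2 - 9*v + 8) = v - 1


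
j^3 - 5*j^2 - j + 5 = (j - 5)*(j - 1)*(j + 1)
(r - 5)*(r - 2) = r^2 - 7*r + 10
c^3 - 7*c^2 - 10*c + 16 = (c - 8)*(c - 1)*(c + 2)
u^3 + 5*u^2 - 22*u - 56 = (u - 4)*(u + 2)*(u + 7)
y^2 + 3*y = y*(y + 3)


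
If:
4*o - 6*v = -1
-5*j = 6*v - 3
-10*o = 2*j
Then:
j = 10/21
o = -2/21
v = 13/126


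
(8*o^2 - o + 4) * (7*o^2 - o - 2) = 56*o^4 - 15*o^3 + 13*o^2 - 2*o - 8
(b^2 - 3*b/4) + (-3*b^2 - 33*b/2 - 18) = -2*b^2 - 69*b/4 - 18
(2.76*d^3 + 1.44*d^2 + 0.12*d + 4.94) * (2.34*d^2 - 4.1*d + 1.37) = 6.4584*d^5 - 7.9464*d^4 - 1.842*d^3 + 13.0404*d^2 - 20.0896*d + 6.7678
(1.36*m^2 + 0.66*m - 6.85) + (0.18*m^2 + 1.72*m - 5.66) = 1.54*m^2 + 2.38*m - 12.51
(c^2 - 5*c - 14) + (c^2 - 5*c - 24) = 2*c^2 - 10*c - 38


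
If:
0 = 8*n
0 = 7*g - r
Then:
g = r/7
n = 0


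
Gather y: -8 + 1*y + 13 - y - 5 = 0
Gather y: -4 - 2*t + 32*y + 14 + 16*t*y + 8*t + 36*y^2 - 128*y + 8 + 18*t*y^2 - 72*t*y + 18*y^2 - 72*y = 6*t + y^2*(18*t + 54) + y*(-56*t - 168) + 18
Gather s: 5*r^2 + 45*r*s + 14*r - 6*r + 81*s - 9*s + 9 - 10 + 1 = 5*r^2 + 8*r + s*(45*r + 72)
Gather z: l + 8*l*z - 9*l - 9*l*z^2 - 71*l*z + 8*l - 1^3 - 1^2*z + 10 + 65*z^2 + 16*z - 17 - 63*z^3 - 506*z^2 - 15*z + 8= -63*l*z - 63*z^3 + z^2*(-9*l - 441)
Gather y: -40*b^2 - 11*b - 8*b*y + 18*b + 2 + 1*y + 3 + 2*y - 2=-40*b^2 + 7*b + y*(3 - 8*b) + 3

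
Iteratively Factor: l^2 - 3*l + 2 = (l - 2)*(l - 1)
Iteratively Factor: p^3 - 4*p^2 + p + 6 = (p - 3)*(p^2 - p - 2) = (p - 3)*(p + 1)*(p - 2)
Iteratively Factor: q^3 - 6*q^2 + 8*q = (q)*(q^2 - 6*q + 8) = q*(q - 2)*(q - 4)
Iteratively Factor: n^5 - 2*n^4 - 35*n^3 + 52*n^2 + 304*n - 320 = (n - 5)*(n^4 + 3*n^3 - 20*n^2 - 48*n + 64) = (n - 5)*(n + 4)*(n^3 - n^2 - 16*n + 16) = (n - 5)*(n + 4)^2*(n^2 - 5*n + 4) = (n - 5)*(n - 4)*(n + 4)^2*(n - 1)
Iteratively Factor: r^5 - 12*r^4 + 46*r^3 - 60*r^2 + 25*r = (r - 1)*(r^4 - 11*r^3 + 35*r^2 - 25*r) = (r - 5)*(r - 1)*(r^3 - 6*r^2 + 5*r) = (r - 5)*(r - 1)^2*(r^2 - 5*r) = r*(r - 5)*(r - 1)^2*(r - 5)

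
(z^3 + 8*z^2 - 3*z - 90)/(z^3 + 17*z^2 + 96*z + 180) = (z - 3)/(z + 6)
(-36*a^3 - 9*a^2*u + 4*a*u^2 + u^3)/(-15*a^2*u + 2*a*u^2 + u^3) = (12*a^2 + 7*a*u + u^2)/(u*(5*a + u))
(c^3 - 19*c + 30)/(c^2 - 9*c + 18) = (c^2 + 3*c - 10)/(c - 6)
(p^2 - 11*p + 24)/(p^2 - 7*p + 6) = (p^2 - 11*p + 24)/(p^2 - 7*p + 6)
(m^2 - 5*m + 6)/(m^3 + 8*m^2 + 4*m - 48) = (m - 3)/(m^2 + 10*m + 24)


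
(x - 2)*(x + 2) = x^2 - 4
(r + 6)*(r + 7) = r^2 + 13*r + 42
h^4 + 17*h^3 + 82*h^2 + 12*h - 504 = (h - 2)*(h + 6)^2*(h + 7)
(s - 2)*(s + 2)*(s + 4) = s^3 + 4*s^2 - 4*s - 16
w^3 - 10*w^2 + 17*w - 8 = (w - 8)*(w - 1)^2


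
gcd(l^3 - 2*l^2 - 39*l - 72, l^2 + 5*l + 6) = l + 3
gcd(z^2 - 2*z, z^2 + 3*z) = z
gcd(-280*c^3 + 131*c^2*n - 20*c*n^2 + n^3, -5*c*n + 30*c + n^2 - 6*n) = 5*c - n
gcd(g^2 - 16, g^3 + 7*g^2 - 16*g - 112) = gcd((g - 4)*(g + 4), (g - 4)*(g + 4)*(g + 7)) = g^2 - 16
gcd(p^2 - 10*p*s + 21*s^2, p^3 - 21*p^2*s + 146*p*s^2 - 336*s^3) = p - 7*s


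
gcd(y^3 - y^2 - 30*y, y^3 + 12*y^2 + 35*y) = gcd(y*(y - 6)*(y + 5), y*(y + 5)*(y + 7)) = y^2 + 5*y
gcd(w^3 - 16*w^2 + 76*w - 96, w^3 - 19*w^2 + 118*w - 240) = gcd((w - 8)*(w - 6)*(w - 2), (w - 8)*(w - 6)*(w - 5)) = w^2 - 14*w + 48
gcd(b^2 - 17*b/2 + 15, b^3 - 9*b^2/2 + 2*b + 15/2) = b - 5/2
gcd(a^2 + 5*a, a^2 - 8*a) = a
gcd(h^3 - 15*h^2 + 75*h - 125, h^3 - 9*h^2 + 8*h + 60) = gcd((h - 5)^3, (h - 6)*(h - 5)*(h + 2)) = h - 5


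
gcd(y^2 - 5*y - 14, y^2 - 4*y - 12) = y + 2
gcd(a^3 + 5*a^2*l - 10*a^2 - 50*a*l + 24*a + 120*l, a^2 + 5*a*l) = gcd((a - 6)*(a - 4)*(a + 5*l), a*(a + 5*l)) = a + 5*l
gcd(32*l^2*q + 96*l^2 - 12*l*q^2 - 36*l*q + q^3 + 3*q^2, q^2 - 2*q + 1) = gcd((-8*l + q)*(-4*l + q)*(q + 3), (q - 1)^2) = 1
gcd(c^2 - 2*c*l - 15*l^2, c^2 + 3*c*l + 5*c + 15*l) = c + 3*l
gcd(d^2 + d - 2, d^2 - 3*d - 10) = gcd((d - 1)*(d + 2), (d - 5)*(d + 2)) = d + 2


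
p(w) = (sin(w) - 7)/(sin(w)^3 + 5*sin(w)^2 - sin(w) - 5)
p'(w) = (sin(w) - 7)*(-3*sin(w)^2*cos(w) - 10*sin(w)*cos(w) + cos(w))/(sin(w)^3 + 5*sin(w)^2 - sin(w) - 5)^2 + cos(w)/(sin(w)^3 + 5*sin(w)^2 - sin(w) - 5) = (-2*sin(w)^3 + 16*sin(w)^2 + 70*sin(w) - 12)/((sin(w) + 5)^2*cos(w)^3)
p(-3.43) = 1.38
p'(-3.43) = -0.37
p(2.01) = 5.71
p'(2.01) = -23.49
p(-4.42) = 12.21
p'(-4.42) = -79.94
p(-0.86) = 4.30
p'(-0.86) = -11.00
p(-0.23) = 1.60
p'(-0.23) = -1.29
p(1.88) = 10.97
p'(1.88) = -67.58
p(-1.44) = 117.20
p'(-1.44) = -1787.59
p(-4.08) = 3.05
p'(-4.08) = -7.73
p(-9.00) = 1.95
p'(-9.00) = 2.39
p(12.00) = 2.37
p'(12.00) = -3.73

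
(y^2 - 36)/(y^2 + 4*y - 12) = (y - 6)/(y - 2)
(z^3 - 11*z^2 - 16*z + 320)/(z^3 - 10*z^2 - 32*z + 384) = (z + 5)/(z + 6)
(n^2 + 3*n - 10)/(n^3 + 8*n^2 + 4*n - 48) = (n + 5)/(n^2 + 10*n + 24)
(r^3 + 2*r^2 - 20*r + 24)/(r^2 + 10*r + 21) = (r^3 + 2*r^2 - 20*r + 24)/(r^2 + 10*r + 21)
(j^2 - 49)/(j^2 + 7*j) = (j - 7)/j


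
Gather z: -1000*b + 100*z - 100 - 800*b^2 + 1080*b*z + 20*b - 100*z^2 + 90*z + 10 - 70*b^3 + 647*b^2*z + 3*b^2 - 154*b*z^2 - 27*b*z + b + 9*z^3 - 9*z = -70*b^3 - 797*b^2 - 979*b + 9*z^3 + z^2*(-154*b - 100) + z*(647*b^2 + 1053*b + 181) - 90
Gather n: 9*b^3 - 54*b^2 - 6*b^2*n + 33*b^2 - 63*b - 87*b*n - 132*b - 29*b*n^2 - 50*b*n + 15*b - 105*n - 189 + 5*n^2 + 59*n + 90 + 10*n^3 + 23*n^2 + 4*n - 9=9*b^3 - 21*b^2 - 180*b + 10*n^3 + n^2*(28 - 29*b) + n*(-6*b^2 - 137*b - 42) - 108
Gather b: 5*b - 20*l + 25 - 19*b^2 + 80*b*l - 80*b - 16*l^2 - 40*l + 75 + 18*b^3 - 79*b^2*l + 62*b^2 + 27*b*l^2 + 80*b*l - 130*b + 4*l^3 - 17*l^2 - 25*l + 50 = 18*b^3 + b^2*(43 - 79*l) + b*(27*l^2 + 160*l - 205) + 4*l^3 - 33*l^2 - 85*l + 150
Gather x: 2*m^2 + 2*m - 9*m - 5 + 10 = 2*m^2 - 7*m + 5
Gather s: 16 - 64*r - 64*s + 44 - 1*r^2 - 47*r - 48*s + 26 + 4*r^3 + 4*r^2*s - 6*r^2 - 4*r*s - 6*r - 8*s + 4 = 4*r^3 - 7*r^2 - 117*r + s*(4*r^2 - 4*r - 120) + 90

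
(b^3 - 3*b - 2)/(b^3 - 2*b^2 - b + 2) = (b + 1)/(b - 1)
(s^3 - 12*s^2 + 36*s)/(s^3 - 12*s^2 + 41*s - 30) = s*(s - 6)/(s^2 - 6*s + 5)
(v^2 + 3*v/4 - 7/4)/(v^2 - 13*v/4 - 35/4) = (v - 1)/(v - 5)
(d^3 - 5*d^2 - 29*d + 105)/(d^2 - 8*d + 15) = (d^2 - 2*d - 35)/(d - 5)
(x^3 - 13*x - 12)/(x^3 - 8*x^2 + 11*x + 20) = (x + 3)/(x - 5)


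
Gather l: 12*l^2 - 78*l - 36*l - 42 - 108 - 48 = 12*l^2 - 114*l - 198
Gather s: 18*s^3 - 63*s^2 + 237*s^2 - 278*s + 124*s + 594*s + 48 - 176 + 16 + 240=18*s^3 + 174*s^2 + 440*s + 128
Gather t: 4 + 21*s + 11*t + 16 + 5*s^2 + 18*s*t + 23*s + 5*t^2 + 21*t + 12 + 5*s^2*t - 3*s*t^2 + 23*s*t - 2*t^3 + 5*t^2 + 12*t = 5*s^2 + 44*s - 2*t^3 + t^2*(10 - 3*s) + t*(5*s^2 + 41*s + 44) + 32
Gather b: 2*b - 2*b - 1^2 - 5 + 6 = 0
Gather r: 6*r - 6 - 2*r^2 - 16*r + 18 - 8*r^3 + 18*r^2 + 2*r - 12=-8*r^3 + 16*r^2 - 8*r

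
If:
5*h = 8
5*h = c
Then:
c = 8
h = 8/5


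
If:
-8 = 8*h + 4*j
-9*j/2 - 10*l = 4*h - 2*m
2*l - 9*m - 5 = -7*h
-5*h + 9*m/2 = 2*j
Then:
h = -100/137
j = -74/137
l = 89/274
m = -144/137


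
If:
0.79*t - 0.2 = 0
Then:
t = 0.25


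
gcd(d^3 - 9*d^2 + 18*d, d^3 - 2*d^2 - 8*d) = d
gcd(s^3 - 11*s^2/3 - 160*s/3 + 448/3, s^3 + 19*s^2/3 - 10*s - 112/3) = s^2 + 13*s/3 - 56/3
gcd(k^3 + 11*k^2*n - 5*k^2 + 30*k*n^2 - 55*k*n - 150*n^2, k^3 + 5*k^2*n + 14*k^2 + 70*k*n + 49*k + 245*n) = k + 5*n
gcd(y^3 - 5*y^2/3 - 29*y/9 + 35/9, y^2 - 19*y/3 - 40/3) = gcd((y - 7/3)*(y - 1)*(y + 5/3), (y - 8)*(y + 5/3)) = y + 5/3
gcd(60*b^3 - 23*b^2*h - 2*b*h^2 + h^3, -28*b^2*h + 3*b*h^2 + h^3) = 4*b - h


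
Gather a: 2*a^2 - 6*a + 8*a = 2*a^2 + 2*a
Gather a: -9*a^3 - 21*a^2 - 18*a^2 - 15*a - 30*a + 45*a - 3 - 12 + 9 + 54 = -9*a^3 - 39*a^2 + 48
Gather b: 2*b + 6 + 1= 2*b + 7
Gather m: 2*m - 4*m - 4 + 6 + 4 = 6 - 2*m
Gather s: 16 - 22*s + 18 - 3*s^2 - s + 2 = -3*s^2 - 23*s + 36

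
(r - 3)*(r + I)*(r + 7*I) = r^3 - 3*r^2 + 8*I*r^2 - 7*r - 24*I*r + 21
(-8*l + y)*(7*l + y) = -56*l^2 - l*y + y^2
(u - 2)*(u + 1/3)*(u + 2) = u^3 + u^2/3 - 4*u - 4/3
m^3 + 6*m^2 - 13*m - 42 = (m - 3)*(m + 2)*(m + 7)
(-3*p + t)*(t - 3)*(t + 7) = -3*p*t^2 - 12*p*t + 63*p + t^3 + 4*t^2 - 21*t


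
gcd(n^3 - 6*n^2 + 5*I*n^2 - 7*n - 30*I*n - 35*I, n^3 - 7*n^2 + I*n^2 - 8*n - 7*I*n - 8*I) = n + 1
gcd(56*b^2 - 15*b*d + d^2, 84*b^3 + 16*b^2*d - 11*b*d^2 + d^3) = 7*b - d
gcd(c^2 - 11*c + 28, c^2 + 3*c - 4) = 1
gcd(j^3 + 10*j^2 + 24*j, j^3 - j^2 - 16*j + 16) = j + 4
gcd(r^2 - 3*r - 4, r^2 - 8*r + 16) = r - 4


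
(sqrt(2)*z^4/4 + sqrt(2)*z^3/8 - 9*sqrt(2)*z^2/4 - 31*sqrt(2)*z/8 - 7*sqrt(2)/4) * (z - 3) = sqrt(2)*z^5/4 - 5*sqrt(2)*z^4/8 - 21*sqrt(2)*z^3/8 + 23*sqrt(2)*z^2/8 + 79*sqrt(2)*z/8 + 21*sqrt(2)/4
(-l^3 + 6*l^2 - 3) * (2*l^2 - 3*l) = -2*l^5 + 15*l^4 - 18*l^3 - 6*l^2 + 9*l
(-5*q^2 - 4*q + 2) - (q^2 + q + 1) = -6*q^2 - 5*q + 1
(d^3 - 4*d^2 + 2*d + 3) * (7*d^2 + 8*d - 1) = 7*d^5 - 20*d^4 - 19*d^3 + 41*d^2 + 22*d - 3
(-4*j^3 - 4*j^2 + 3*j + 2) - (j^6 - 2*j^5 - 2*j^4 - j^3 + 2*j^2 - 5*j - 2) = -j^6 + 2*j^5 + 2*j^4 - 3*j^3 - 6*j^2 + 8*j + 4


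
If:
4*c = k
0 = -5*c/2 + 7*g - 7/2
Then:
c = k/4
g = 5*k/56 + 1/2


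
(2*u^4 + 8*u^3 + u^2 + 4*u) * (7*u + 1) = 14*u^5 + 58*u^4 + 15*u^3 + 29*u^2 + 4*u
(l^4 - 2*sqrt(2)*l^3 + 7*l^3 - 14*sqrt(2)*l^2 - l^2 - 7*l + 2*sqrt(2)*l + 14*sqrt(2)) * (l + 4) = l^5 - 2*sqrt(2)*l^4 + 11*l^4 - 22*sqrt(2)*l^3 + 27*l^3 - 54*sqrt(2)*l^2 - 11*l^2 - 28*l + 22*sqrt(2)*l + 56*sqrt(2)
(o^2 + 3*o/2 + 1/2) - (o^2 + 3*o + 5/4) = -3*o/2 - 3/4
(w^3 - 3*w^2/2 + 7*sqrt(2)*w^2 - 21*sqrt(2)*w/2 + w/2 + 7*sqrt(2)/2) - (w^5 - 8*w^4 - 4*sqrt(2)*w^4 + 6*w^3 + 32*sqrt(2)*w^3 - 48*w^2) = -w^5 + 4*sqrt(2)*w^4 + 8*w^4 - 32*sqrt(2)*w^3 - 5*w^3 + 7*sqrt(2)*w^2 + 93*w^2/2 - 21*sqrt(2)*w/2 + w/2 + 7*sqrt(2)/2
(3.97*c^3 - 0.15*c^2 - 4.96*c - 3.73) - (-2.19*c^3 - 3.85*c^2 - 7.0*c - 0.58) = 6.16*c^3 + 3.7*c^2 + 2.04*c - 3.15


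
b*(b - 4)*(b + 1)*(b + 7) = b^4 + 4*b^3 - 25*b^2 - 28*b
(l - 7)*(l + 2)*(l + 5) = l^3 - 39*l - 70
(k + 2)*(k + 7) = k^2 + 9*k + 14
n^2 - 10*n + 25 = (n - 5)^2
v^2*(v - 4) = v^3 - 4*v^2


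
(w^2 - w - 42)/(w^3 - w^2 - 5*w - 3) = (-w^2 + w + 42)/(-w^3 + w^2 + 5*w + 3)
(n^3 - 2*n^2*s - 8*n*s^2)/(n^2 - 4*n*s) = n + 2*s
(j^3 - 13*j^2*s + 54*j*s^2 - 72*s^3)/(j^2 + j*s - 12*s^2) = (j^2 - 10*j*s + 24*s^2)/(j + 4*s)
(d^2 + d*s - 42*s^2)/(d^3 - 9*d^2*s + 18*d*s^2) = (-d - 7*s)/(d*(-d + 3*s))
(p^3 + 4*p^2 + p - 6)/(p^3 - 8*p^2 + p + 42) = (p^2 + 2*p - 3)/(p^2 - 10*p + 21)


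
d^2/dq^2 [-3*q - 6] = 0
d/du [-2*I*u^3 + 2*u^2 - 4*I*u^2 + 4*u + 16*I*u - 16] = -6*I*u^2 + u*(4 - 8*I) + 4 + 16*I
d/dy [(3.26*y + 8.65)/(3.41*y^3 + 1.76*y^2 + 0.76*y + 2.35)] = (-22.2332*y^3 - 94.2271*y^2 - 30.448*y + 1.087)/(11.6281*y^6 + 12.0032*y^5 + 8.2808*y^4 + 18.7022*y^3 + 8.8496*y^2 + 3.572*y + 5.5225)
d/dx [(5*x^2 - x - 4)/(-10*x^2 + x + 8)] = (-5*x^2 - 4)/(100*x^4 - 20*x^3 - 159*x^2 + 16*x + 64)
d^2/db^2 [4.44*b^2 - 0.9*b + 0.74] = 8.88000000000000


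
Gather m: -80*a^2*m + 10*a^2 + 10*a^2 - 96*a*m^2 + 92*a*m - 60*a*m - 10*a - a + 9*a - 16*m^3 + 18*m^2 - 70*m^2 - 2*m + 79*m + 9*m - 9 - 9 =20*a^2 - 2*a - 16*m^3 + m^2*(-96*a - 52) + m*(-80*a^2 + 32*a + 86) - 18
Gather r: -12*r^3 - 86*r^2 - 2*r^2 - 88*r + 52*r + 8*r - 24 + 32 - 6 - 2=-12*r^3 - 88*r^2 - 28*r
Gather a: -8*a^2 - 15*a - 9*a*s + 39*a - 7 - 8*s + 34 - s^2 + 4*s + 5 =-8*a^2 + a*(24 - 9*s) - s^2 - 4*s + 32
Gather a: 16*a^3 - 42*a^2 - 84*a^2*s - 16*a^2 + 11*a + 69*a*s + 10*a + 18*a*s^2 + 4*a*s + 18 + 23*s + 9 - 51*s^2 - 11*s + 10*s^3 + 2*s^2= 16*a^3 + a^2*(-84*s - 58) + a*(18*s^2 + 73*s + 21) + 10*s^3 - 49*s^2 + 12*s + 27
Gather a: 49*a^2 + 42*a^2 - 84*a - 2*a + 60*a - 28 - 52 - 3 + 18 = 91*a^2 - 26*a - 65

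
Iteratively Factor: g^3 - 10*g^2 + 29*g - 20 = (g - 4)*(g^2 - 6*g + 5) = (g - 4)*(g - 1)*(g - 5)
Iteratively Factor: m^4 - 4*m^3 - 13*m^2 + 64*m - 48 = (m + 4)*(m^3 - 8*m^2 + 19*m - 12) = (m - 1)*(m + 4)*(m^2 - 7*m + 12) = (m - 3)*(m - 1)*(m + 4)*(m - 4)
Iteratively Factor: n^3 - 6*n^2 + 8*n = (n - 4)*(n^2 - 2*n) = (n - 4)*(n - 2)*(n)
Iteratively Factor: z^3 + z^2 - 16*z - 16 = (z + 1)*(z^2 - 16) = (z + 1)*(z + 4)*(z - 4)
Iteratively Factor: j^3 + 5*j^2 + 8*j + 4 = (j + 2)*(j^2 + 3*j + 2) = (j + 1)*(j + 2)*(j + 2)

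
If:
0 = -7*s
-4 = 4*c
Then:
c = -1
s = 0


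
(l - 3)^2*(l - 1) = l^3 - 7*l^2 + 15*l - 9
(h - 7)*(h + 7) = h^2 - 49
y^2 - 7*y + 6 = (y - 6)*(y - 1)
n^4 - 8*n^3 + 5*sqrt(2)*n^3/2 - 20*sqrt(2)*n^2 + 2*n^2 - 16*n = n*(n - 8)*(n + sqrt(2)/2)*(n + 2*sqrt(2))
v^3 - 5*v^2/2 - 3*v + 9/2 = (v - 3)*(v - 1)*(v + 3/2)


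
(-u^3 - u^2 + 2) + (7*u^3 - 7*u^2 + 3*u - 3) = 6*u^3 - 8*u^2 + 3*u - 1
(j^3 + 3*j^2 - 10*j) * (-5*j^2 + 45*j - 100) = -5*j^5 + 30*j^4 + 85*j^3 - 750*j^2 + 1000*j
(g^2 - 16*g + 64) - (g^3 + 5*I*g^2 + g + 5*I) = -g^3 + g^2 - 5*I*g^2 - 17*g + 64 - 5*I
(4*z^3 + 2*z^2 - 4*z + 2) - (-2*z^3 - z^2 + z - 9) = 6*z^3 + 3*z^2 - 5*z + 11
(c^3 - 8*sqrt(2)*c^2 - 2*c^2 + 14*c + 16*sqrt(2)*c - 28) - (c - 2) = c^3 - 8*sqrt(2)*c^2 - 2*c^2 + 13*c + 16*sqrt(2)*c - 26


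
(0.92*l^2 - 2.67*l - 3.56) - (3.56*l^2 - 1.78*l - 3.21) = -2.64*l^2 - 0.89*l - 0.35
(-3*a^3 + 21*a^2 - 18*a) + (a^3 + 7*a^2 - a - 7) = -2*a^3 + 28*a^2 - 19*a - 7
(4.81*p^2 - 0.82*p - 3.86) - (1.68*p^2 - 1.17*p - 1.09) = 3.13*p^2 + 0.35*p - 2.77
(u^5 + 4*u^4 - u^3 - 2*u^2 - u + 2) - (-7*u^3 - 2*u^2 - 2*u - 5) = u^5 + 4*u^4 + 6*u^3 + u + 7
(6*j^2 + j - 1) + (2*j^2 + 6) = 8*j^2 + j + 5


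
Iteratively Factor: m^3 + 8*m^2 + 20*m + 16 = (m + 2)*(m^2 + 6*m + 8) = (m + 2)^2*(m + 4)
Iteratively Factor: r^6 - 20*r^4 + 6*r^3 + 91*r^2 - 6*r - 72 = (r + 4)*(r^5 - 4*r^4 - 4*r^3 + 22*r^2 + 3*r - 18) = (r - 3)*(r + 4)*(r^4 - r^3 - 7*r^2 + r + 6) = (r - 3)^2*(r + 4)*(r^3 + 2*r^2 - r - 2) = (r - 3)^2*(r - 1)*(r + 4)*(r^2 + 3*r + 2) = (r - 3)^2*(r - 1)*(r + 2)*(r + 4)*(r + 1)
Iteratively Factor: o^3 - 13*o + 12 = (o - 1)*(o^2 + o - 12) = (o - 1)*(o + 4)*(o - 3)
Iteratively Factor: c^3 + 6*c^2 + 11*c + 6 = (c + 2)*(c^2 + 4*c + 3) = (c + 1)*(c + 2)*(c + 3)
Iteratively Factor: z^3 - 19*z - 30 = (z + 3)*(z^2 - 3*z - 10) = (z + 2)*(z + 3)*(z - 5)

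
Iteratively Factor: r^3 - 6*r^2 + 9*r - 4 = (r - 1)*(r^2 - 5*r + 4) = (r - 4)*(r - 1)*(r - 1)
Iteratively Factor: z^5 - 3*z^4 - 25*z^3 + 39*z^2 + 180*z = (z + 3)*(z^4 - 6*z^3 - 7*z^2 + 60*z) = (z - 4)*(z + 3)*(z^3 - 2*z^2 - 15*z) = z*(z - 4)*(z + 3)*(z^2 - 2*z - 15) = z*(z - 4)*(z + 3)^2*(z - 5)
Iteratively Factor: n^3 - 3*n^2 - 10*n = (n - 5)*(n^2 + 2*n) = (n - 5)*(n + 2)*(n)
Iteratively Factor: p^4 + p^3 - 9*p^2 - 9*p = (p - 3)*(p^3 + 4*p^2 + 3*p) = (p - 3)*(p + 1)*(p^2 + 3*p) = (p - 3)*(p + 1)*(p + 3)*(p)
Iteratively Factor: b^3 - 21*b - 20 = (b + 1)*(b^2 - b - 20) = (b - 5)*(b + 1)*(b + 4)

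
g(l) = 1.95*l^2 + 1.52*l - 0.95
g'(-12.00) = -45.28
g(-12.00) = 261.61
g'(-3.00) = -10.18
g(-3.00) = 12.04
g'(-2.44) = -8.00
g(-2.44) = 6.95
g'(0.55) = 3.66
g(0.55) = 0.48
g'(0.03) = 1.64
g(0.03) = -0.90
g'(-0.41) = -0.08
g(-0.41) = -1.25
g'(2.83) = 12.56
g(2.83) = 18.97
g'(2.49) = 11.23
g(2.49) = 14.92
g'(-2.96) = -10.02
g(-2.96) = 11.64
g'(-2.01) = -6.32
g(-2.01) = 3.87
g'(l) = 3.9*l + 1.52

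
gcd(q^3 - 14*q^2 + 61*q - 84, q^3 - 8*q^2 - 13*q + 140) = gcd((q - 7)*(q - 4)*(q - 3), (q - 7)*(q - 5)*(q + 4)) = q - 7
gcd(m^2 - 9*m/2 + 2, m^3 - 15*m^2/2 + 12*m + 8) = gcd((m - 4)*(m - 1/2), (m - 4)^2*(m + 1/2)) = m - 4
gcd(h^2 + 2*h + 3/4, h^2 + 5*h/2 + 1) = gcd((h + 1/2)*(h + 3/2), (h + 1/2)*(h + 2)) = h + 1/2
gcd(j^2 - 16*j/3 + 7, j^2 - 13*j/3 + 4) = j - 3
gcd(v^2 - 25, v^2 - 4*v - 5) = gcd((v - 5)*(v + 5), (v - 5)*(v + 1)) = v - 5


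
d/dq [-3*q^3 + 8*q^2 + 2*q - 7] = -9*q^2 + 16*q + 2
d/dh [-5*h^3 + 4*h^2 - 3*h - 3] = -15*h^2 + 8*h - 3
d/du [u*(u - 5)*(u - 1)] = 3*u^2 - 12*u + 5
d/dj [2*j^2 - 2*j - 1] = 4*j - 2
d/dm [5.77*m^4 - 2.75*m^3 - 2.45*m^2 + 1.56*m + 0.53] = 23.08*m^3 - 8.25*m^2 - 4.9*m + 1.56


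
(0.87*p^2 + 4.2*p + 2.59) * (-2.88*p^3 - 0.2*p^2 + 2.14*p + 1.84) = -2.5056*p^5 - 12.27*p^4 - 6.4374*p^3 + 10.0708*p^2 + 13.2706*p + 4.7656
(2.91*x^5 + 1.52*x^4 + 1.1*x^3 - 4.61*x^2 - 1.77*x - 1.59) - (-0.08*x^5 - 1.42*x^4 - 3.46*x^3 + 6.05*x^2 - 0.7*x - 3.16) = 2.99*x^5 + 2.94*x^4 + 4.56*x^3 - 10.66*x^2 - 1.07*x + 1.57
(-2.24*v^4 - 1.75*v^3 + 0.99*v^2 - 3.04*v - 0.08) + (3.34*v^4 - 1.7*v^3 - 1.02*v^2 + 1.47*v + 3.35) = 1.1*v^4 - 3.45*v^3 - 0.03*v^2 - 1.57*v + 3.27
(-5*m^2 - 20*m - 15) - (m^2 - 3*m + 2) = -6*m^2 - 17*m - 17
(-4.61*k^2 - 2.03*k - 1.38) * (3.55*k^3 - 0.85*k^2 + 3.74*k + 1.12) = -16.3655*k^5 - 3.288*k^4 - 20.4149*k^3 - 11.5824*k^2 - 7.4348*k - 1.5456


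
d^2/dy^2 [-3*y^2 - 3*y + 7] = -6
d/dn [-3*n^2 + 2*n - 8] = 2 - 6*n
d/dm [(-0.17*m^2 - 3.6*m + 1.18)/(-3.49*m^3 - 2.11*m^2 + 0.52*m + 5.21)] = (-0.5933*m^4 - 25.128*m^3 + 4.6702*m^2 + 3.2082*m - 19.3696)/(12.1801*m^6 + 14.7278*m^5 + 0.822499999999999*m^4 - 38.5602*m^3 - 21.7158*m^2 + 5.4184*m + 27.1441)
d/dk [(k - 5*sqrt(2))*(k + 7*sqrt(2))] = 2*k + 2*sqrt(2)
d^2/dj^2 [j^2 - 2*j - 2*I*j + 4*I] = 2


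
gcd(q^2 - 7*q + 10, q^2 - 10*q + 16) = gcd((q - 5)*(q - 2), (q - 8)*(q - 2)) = q - 2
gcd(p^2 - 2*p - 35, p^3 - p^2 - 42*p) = p - 7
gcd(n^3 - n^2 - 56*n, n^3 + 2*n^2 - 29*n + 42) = n + 7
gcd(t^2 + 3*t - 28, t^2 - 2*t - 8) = t - 4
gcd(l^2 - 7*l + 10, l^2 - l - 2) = l - 2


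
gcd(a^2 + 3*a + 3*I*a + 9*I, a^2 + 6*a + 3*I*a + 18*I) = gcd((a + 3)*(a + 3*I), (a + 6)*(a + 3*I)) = a + 3*I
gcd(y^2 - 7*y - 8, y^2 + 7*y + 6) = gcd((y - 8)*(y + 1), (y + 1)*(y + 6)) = y + 1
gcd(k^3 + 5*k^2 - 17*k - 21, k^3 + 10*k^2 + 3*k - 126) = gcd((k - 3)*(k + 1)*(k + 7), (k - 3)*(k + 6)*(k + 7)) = k^2 + 4*k - 21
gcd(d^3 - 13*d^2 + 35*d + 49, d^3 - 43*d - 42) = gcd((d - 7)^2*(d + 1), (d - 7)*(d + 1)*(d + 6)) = d^2 - 6*d - 7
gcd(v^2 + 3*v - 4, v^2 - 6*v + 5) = v - 1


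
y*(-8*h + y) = -8*h*y + y^2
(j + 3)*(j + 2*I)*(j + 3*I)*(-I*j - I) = -I*j^4 + 5*j^3 - 4*I*j^3 + 20*j^2 + 3*I*j^2 + 15*j + 24*I*j + 18*I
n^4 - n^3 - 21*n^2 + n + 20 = (n - 5)*(n - 1)*(n + 1)*(n + 4)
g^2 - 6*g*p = g*(g - 6*p)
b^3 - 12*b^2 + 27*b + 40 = (b - 8)*(b - 5)*(b + 1)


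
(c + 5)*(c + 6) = c^2 + 11*c + 30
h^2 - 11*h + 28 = (h - 7)*(h - 4)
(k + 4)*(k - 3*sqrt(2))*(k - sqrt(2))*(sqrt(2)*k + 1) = sqrt(2)*k^4 - 7*k^3 + 4*sqrt(2)*k^3 - 28*k^2 + 2*sqrt(2)*k^2 + 6*k + 8*sqrt(2)*k + 24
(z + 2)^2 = z^2 + 4*z + 4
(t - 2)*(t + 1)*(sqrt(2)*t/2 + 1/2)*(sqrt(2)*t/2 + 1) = t^4/2 - t^3/2 + 3*sqrt(2)*t^3/4 - 3*sqrt(2)*t^2/4 - t^2/2 - 3*sqrt(2)*t/2 - t/2 - 1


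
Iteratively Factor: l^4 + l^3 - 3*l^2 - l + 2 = (l + 2)*(l^3 - l^2 - l + 1) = (l + 1)*(l + 2)*(l^2 - 2*l + 1) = (l - 1)*(l + 1)*(l + 2)*(l - 1)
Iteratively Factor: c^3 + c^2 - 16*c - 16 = (c - 4)*(c^2 + 5*c + 4) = (c - 4)*(c + 1)*(c + 4)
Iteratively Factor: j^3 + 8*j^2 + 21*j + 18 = (j + 3)*(j^2 + 5*j + 6) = (j + 3)^2*(j + 2)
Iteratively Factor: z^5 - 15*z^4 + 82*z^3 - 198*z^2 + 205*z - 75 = (z - 3)*(z^4 - 12*z^3 + 46*z^2 - 60*z + 25) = (z - 5)*(z - 3)*(z^3 - 7*z^2 + 11*z - 5) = (z - 5)*(z - 3)*(z - 1)*(z^2 - 6*z + 5) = (z - 5)*(z - 3)*(z - 1)^2*(z - 5)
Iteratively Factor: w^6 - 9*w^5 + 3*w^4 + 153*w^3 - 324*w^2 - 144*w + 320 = (w - 4)*(w^5 - 5*w^4 - 17*w^3 + 85*w^2 + 16*w - 80) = (w - 4)*(w + 4)*(w^4 - 9*w^3 + 19*w^2 + 9*w - 20) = (w - 4)^2*(w + 4)*(w^3 - 5*w^2 - w + 5) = (w - 4)^2*(w + 1)*(w + 4)*(w^2 - 6*w + 5) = (w - 4)^2*(w - 1)*(w + 1)*(w + 4)*(w - 5)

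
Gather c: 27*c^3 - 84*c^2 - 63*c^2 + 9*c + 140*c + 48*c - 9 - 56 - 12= 27*c^3 - 147*c^2 + 197*c - 77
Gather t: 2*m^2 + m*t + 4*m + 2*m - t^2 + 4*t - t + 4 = 2*m^2 + 6*m - t^2 + t*(m + 3) + 4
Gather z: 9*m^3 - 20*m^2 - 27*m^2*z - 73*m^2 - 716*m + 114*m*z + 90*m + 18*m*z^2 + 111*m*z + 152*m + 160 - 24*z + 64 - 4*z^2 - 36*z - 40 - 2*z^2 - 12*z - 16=9*m^3 - 93*m^2 - 474*m + z^2*(18*m - 6) + z*(-27*m^2 + 225*m - 72) + 168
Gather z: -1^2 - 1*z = -z - 1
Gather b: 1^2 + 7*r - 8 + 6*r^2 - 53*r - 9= 6*r^2 - 46*r - 16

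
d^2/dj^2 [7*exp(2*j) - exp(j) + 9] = (28*exp(j) - 1)*exp(j)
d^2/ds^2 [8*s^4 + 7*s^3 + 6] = 6*s*(16*s + 7)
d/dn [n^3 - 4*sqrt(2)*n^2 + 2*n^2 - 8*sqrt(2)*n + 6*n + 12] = 3*n^2 - 8*sqrt(2)*n + 4*n - 8*sqrt(2) + 6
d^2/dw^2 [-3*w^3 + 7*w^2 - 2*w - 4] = 14 - 18*w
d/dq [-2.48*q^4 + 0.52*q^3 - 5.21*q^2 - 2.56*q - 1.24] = -9.92*q^3 + 1.56*q^2 - 10.42*q - 2.56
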